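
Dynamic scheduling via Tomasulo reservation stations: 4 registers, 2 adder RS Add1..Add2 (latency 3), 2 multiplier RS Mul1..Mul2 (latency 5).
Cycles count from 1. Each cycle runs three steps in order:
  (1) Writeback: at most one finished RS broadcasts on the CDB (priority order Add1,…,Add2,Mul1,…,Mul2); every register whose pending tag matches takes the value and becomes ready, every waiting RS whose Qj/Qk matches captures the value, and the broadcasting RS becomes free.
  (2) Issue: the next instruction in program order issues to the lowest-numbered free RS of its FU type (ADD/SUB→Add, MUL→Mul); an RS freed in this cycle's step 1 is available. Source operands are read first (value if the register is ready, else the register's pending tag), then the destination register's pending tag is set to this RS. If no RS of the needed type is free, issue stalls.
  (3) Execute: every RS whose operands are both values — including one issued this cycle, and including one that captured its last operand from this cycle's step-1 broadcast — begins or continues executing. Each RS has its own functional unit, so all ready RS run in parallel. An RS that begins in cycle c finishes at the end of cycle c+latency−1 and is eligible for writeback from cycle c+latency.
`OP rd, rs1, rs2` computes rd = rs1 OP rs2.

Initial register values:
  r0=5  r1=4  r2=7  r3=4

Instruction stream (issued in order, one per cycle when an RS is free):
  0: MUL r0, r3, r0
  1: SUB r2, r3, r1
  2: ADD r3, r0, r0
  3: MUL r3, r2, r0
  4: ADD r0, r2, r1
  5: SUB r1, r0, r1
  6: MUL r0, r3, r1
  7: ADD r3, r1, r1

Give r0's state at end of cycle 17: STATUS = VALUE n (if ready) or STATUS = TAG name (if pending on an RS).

c1: issue MUL r0<-Mul1 | r0:Mul1,r1:4,r2:7,r3:4
c2: issue SUB r2<-Add1 | r0:Mul1,r1:4,r2:Add1,r3:4
c3: issue ADD r3<-Add2 | r0:Mul1,r1:4,r2:Add1,r3:Add2
c4: issue MUL r3<-Mul2 | r0:Mul1,r1:4,r2:Add1,r3:Mul2
c5: CDB Add1=0; issue ADD r0<-Add1 | r0:Add1,r1:4,r2:0,r3:Mul2
c6: CDB Mul1=20; stall | r0:Add1,r1:4,r2:0,r3:Mul2
c7: stall | r0:Add1,r1:4,r2:0,r3:Mul2
c8: CDB Add1=4; issue SUB r1<-Add1 | r0:4,r1:Add1,r2:0,r3:Mul2
c9: CDB Add2=40; issue MUL r0<-Mul1 | r0:Mul1,r1:Add1,r2:0,r3:Mul2
c10: issue ADD r3<-Add2 | r0:Mul1,r1:Add1,r2:0,r3:Add2
c11: CDB Add1=0 | r0:Mul1,r1:0,r2:0,r3:Add2
c12: CDB Mul2=0 | r0:Mul1,r1:0,r2:0,r3:Add2
c13: - | r0:Mul1,r1:0,r2:0,r3:Add2
c14: CDB Add2=0 | r0:Mul1,r1:0,r2:0,r3:0
c15: - | r0:Mul1,r1:0,r2:0,r3:0
c16: - | r0:Mul1,r1:0,r2:0,r3:0
c17: CDB Mul1=0 | r0:0,r1:0,r2:0,r3:0

STATUS = VALUE 0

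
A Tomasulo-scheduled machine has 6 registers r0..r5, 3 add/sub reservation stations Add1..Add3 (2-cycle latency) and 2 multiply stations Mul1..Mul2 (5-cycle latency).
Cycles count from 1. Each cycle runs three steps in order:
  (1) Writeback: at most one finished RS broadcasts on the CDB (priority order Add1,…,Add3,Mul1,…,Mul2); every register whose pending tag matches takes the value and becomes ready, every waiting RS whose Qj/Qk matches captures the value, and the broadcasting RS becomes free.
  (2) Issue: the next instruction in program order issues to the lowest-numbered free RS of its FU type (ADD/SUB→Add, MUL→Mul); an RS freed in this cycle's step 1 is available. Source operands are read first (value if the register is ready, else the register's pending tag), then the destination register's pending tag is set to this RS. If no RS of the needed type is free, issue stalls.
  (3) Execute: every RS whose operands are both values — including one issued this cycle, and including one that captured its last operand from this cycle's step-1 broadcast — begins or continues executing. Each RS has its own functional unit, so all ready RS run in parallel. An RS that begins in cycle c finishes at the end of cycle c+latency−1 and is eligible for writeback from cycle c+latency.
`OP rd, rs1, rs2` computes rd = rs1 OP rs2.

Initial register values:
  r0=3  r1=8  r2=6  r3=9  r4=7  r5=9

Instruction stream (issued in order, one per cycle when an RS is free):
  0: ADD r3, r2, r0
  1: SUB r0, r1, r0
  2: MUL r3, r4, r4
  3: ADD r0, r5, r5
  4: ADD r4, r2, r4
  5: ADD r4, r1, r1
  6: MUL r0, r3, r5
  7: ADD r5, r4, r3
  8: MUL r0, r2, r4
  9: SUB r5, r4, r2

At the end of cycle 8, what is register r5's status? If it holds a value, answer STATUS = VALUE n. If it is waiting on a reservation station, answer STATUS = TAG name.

STATUS = TAG Add1

  c1: issue ADD r3<-Add1  regs: r0:3,r1:8,r2:6,r3:Add1,r4:7,r5:9
  c2: issue SUB r0<-Add2  regs: r0:Add2,r1:8,r2:6,r3:Add1,r4:7,r5:9
  c3: CDB Add1=9; issue MUL r3<-Mul1  regs: r0:Add2,r1:8,r2:6,r3:Mul1,r4:7,r5:9
  c4: CDB Add2=5; issue ADD r0<-Add1  regs: r0:Add1,r1:8,r2:6,r3:Mul1,r4:7,r5:9
  c5: issue ADD r4<-Add2  regs: r0:Add1,r1:8,r2:6,r3:Mul1,r4:Add2,r5:9
  c6: CDB Add1=18; issue ADD r4<-Add1  regs: r0:18,r1:8,r2:6,r3:Mul1,r4:Add1,r5:9
  c7: CDB Add2=13; issue MUL r0<-Mul2  regs: r0:Mul2,r1:8,r2:6,r3:Mul1,r4:Add1,r5:9
  c8: CDB Add1=16; issue ADD r5<-Add1  regs: r0:Mul2,r1:8,r2:6,r3:Mul1,r4:16,r5:Add1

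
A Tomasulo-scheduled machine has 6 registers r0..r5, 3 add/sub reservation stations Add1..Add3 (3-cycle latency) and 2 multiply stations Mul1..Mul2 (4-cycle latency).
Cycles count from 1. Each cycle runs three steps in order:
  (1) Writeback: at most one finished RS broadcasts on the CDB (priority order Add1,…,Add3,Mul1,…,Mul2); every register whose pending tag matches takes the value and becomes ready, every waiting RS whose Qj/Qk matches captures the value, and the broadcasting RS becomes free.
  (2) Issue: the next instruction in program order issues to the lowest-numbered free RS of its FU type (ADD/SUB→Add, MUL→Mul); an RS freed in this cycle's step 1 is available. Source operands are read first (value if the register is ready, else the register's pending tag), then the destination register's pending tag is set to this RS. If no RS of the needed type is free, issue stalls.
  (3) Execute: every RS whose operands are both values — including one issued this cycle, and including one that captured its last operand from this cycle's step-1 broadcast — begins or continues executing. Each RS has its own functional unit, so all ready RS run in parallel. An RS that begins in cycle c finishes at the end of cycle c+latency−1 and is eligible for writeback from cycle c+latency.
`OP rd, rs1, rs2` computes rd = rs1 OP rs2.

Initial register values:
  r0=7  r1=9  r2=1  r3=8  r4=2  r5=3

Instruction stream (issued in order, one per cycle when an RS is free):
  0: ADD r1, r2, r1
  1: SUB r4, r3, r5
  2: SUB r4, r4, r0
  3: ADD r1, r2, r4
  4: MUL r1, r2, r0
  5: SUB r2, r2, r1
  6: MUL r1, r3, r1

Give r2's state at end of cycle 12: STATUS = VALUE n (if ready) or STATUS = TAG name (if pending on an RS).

c1: issue ADD r1<-Add1 | r0:7,r1:Add1,r2:1,r3:8,r4:2,r5:3
c2: issue SUB r4<-Add2 | r0:7,r1:Add1,r2:1,r3:8,r4:Add2,r5:3
c3: issue SUB r4<-Add3 | r0:7,r1:Add1,r2:1,r3:8,r4:Add3,r5:3
c4: CDB Add1=10; issue ADD r1<-Add1 | r0:7,r1:Add1,r2:1,r3:8,r4:Add3,r5:3
c5: CDB Add2=5; issue MUL r1<-Mul1 | r0:7,r1:Mul1,r2:1,r3:8,r4:Add3,r5:3
c6: issue SUB r2<-Add2 | r0:7,r1:Mul1,r2:Add2,r3:8,r4:Add3,r5:3
c7: issue MUL r1<-Mul2 | r0:7,r1:Mul2,r2:Add2,r3:8,r4:Add3,r5:3
c8: CDB Add3=-2 | r0:7,r1:Mul2,r2:Add2,r3:8,r4:-2,r5:3
c9: CDB Mul1=7 | r0:7,r1:Mul2,r2:Add2,r3:8,r4:-2,r5:3
c10: - | r0:7,r1:Mul2,r2:Add2,r3:8,r4:-2,r5:3
c11: CDB Add1=-1 | r0:7,r1:Mul2,r2:Add2,r3:8,r4:-2,r5:3
c12: CDB Add2=-6 | r0:7,r1:Mul2,r2:-6,r3:8,r4:-2,r5:3

STATUS = VALUE -6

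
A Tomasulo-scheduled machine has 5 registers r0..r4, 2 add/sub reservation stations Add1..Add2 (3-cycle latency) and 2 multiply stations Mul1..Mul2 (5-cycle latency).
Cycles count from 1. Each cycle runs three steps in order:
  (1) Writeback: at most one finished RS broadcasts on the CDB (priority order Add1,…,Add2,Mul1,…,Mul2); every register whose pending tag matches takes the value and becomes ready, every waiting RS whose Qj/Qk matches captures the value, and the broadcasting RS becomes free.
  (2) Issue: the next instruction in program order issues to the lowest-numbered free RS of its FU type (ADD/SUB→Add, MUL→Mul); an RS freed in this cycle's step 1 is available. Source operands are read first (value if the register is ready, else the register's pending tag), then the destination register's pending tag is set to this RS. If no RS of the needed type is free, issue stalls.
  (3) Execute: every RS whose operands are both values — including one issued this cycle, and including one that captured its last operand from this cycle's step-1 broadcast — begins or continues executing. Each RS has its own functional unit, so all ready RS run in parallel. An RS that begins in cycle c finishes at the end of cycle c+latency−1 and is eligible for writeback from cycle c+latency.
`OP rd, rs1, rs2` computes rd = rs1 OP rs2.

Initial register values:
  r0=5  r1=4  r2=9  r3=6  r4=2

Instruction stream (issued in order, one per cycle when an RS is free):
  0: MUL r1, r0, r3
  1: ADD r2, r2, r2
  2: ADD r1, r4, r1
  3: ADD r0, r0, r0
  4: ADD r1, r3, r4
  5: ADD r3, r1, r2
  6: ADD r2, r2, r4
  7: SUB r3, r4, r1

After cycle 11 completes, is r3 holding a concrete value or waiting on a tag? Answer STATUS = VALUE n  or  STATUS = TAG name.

  c1: issue MUL r1<-Mul1  regs: r0:5,r1:Mul1,r2:9,r3:6,r4:2
  c2: issue ADD r2<-Add1  regs: r0:5,r1:Mul1,r2:Add1,r3:6,r4:2
  c3: issue ADD r1<-Add2  regs: r0:5,r1:Add2,r2:Add1,r3:6,r4:2
  c4: stall  regs: r0:5,r1:Add2,r2:Add1,r3:6,r4:2
  c5: CDB Add1=18; issue ADD r0<-Add1  regs: r0:Add1,r1:Add2,r2:18,r3:6,r4:2
  c6: CDB Mul1=30; stall  regs: r0:Add1,r1:Add2,r2:18,r3:6,r4:2
  c7: stall  regs: r0:Add1,r1:Add2,r2:18,r3:6,r4:2
  c8: CDB Add1=10; issue ADD r1<-Add1  regs: r0:10,r1:Add1,r2:18,r3:6,r4:2
  c9: CDB Add2=32; issue ADD r3<-Add2  regs: r0:10,r1:Add1,r2:18,r3:Add2,r4:2
  c10: stall  regs: r0:10,r1:Add1,r2:18,r3:Add2,r4:2
  c11: CDB Add1=8; issue ADD r2<-Add1  regs: r0:10,r1:8,r2:Add1,r3:Add2,r4:2

STATUS = TAG Add2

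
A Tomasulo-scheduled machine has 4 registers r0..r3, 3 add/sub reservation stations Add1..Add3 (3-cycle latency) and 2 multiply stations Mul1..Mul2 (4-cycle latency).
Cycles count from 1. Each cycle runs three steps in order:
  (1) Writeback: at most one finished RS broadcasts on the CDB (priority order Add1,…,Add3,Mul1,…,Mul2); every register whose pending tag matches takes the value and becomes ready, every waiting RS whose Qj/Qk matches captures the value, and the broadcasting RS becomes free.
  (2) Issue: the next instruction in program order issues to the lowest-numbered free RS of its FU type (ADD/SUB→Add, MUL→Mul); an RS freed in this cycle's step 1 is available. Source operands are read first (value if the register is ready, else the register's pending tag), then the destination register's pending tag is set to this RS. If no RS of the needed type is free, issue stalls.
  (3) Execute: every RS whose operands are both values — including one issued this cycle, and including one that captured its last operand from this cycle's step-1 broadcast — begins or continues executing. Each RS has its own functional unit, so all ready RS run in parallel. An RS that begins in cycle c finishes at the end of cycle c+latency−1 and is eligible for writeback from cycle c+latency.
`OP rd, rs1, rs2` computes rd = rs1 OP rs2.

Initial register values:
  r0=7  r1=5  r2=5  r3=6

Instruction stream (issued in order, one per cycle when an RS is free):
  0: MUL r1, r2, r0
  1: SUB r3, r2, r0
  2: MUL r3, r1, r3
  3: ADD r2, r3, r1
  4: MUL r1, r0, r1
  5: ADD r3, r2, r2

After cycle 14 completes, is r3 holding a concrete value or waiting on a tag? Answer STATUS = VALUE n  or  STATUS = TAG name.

c1: issue MUL r1<-Mul1 | r0:7,r1:Mul1,r2:5,r3:6
c2: issue SUB r3<-Add1 | r0:7,r1:Mul1,r2:5,r3:Add1
c3: issue MUL r3<-Mul2 | r0:7,r1:Mul1,r2:5,r3:Mul2
c4: issue ADD r2<-Add2 | r0:7,r1:Mul1,r2:Add2,r3:Mul2
c5: CDB Add1=-2; stall | r0:7,r1:Mul1,r2:Add2,r3:Mul2
c6: CDB Mul1=35; issue MUL r1<-Mul1 | r0:7,r1:Mul1,r2:Add2,r3:Mul2
c7: issue ADD r3<-Add1 | r0:7,r1:Mul1,r2:Add2,r3:Add1
c8: - | r0:7,r1:Mul1,r2:Add2,r3:Add1
c9: - | r0:7,r1:Mul1,r2:Add2,r3:Add1
c10: CDB Mul1=245 | r0:7,r1:245,r2:Add2,r3:Add1
c11: CDB Mul2=-70 | r0:7,r1:245,r2:Add2,r3:Add1
c12: - | r0:7,r1:245,r2:Add2,r3:Add1
c13: - | r0:7,r1:245,r2:Add2,r3:Add1
c14: CDB Add2=-35 | r0:7,r1:245,r2:-35,r3:Add1

STATUS = TAG Add1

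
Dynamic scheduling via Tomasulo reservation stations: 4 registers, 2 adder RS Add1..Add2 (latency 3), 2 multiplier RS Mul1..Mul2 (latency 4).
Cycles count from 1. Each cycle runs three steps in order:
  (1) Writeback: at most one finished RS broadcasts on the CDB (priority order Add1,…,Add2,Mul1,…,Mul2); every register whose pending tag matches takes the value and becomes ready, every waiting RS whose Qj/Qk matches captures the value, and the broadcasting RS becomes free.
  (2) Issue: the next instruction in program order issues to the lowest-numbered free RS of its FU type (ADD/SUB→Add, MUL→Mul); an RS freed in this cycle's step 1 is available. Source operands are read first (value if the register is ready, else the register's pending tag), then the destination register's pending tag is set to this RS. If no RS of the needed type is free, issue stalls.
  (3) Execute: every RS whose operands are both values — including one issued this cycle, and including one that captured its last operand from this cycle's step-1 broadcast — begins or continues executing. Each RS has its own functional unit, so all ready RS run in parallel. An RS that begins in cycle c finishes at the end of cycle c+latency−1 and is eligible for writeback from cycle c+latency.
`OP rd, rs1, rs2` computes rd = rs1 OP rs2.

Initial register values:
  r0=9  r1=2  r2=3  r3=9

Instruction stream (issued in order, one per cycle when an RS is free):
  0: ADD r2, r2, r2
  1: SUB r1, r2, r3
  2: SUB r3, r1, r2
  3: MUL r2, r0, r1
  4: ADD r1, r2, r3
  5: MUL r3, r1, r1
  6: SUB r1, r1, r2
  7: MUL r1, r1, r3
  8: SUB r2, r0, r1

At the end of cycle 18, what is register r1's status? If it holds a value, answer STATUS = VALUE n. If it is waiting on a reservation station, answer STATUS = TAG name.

STATUS = TAG Mul1

c1: issue ADD r2<-Add1 | r0:9,r1:2,r2:Add1,r3:9
c2: issue SUB r1<-Add2 | r0:9,r1:Add2,r2:Add1,r3:9
c3: stall | r0:9,r1:Add2,r2:Add1,r3:9
c4: CDB Add1=6; issue SUB r3<-Add1 | r0:9,r1:Add2,r2:6,r3:Add1
c5: issue MUL r2<-Mul1 | r0:9,r1:Add2,r2:Mul1,r3:Add1
c6: stall | r0:9,r1:Add2,r2:Mul1,r3:Add1
c7: CDB Add2=-3; issue ADD r1<-Add2 | r0:9,r1:Add2,r2:Mul1,r3:Add1
c8: issue MUL r3<-Mul2 | r0:9,r1:Add2,r2:Mul1,r3:Mul2
c9: stall | r0:9,r1:Add2,r2:Mul1,r3:Mul2
c10: CDB Add1=-9; issue SUB r1<-Add1 | r0:9,r1:Add1,r2:Mul1,r3:Mul2
c11: CDB Mul1=-27; issue MUL r1<-Mul1 | r0:9,r1:Mul1,r2:-27,r3:Mul2
c12: stall | r0:9,r1:Mul1,r2:-27,r3:Mul2
c13: stall | r0:9,r1:Mul1,r2:-27,r3:Mul2
c14: CDB Add2=-36; issue SUB r2<-Add2 | r0:9,r1:Mul1,r2:Add2,r3:Mul2
c15: - | r0:9,r1:Mul1,r2:Add2,r3:Mul2
c16: - | r0:9,r1:Mul1,r2:Add2,r3:Mul2
c17: CDB Add1=-9 | r0:9,r1:Mul1,r2:Add2,r3:Mul2
c18: CDB Mul2=1296 | r0:9,r1:Mul1,r2:Add2,r3:1296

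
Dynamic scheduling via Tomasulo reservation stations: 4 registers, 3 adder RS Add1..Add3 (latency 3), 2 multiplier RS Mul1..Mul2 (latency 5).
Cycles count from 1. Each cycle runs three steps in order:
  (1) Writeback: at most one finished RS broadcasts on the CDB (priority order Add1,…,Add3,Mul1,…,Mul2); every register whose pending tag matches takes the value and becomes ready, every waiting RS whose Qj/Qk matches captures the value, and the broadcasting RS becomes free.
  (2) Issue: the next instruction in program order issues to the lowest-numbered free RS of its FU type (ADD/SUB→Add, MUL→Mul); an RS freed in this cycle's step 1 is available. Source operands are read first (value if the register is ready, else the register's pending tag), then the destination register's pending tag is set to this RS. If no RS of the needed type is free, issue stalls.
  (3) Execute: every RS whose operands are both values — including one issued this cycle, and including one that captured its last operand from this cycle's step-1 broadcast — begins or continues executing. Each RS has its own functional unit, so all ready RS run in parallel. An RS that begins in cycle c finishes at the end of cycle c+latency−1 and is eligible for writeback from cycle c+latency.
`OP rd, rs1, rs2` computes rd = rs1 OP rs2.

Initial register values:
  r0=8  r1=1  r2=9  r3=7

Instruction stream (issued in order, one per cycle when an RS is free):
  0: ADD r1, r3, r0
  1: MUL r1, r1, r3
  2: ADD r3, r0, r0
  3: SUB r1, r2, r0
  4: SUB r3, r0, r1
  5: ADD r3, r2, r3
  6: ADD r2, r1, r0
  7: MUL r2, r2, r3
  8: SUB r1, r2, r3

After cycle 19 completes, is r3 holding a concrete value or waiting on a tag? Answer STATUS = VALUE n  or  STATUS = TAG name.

  c1: issue ADD r1<-Add1  regs: r0:8,r1:Add1,r2:9,r3:7
  c2: issue MUL r1<-Mul1  regs: r0:8,r1:Mul1,r2:9,r3:7
  c3: issue ADD r3<-Add2  regs: r0:8,r1:Mul1,r2:9,r3:Add2
  c4: CDB Add1=15; issue SUB r1<-Add1  regs: r0:8,r1:Add1,r2:9,r3:Add2
  c5: issue SUB r3<-Add3  regs: r0:8,r1:Add1,r2:9,r3:Add3
  c6: CDB Add2=16; issue ADD r3<-Add2  regs: r0:8,r1:Add1,r2:9,r3:Add2
  c7: CDB Add1=1; issue ADD r2<-Add1  regs: r0:8,r1:1,r2:Add1,r3:Add2
  c8: issue MUL r2<-Mul2  regs: r0:8,r1:1,r2:Mul2,r3:Add2
  c9: CDB Mul1=105; stall  regs: r0:8,r1:1,r2:Mul2,r3:Add2
  c10: CDB Add1=9; issue SUB r1<-Add1  regs: r0:8,r1:Add1,r2:Mul2,r3:Add2
  c11: CDB Add3=7  regs: r0:8,r1:Add1,r2:Mul2,r3:Add2
  c12: -  regs: r0:8,r1:Add1,r2:Mul2,r3:Add2
  c13: -  regs: r0:8,r1:Add1,r2:Mul2,r3:Add2
  c14: CDB Add2=16  regs: r0:8,r1:Add1,r2:Mul2,r3:16
  c15: -  regs: r0:8,r1:Add1,r2:Mul2,r3:16
  c16: -  regs: r0:8,r1:Add1,r2:Mul2,r3:16
  c17: -  regs: r0:8,r1:Add1,r2:Mul2,r3:16
  c18: -  regs: r0:8,r1:Add1,r2:Mul2,r3:16
  c19: CDB Mul2=144  regs: r0:8,r1:Add1,r2:144,r3:16

STATUS = VALUE 16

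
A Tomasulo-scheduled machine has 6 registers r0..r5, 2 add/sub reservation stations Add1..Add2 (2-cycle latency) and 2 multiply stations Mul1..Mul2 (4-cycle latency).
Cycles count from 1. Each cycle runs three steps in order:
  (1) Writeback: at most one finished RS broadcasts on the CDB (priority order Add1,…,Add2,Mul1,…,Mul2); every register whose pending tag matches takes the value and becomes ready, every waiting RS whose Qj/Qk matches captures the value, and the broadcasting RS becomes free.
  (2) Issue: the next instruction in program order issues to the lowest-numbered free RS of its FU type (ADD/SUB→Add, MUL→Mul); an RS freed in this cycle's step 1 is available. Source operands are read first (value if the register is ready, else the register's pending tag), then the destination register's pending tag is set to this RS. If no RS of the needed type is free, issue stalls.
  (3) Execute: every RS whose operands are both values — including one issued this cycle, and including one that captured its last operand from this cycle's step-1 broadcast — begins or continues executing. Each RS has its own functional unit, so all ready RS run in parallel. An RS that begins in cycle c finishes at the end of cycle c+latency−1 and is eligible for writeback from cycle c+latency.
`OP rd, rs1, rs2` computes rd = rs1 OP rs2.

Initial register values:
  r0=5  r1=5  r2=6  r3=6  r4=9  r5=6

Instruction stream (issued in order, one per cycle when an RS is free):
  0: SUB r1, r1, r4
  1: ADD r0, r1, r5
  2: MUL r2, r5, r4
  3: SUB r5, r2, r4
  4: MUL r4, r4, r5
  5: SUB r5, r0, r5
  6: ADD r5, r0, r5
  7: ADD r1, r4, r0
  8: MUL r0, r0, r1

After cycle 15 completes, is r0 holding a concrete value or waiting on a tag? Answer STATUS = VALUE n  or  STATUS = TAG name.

STATUS = TAG Mul1

c1: issue SUB r1<-Add1 | r0:5,r1:Add1,r2:6,r3:6,r4:9,r5:6
c2: issue ADD r0<-Add2 | r0:Add2,r1:Add1,r2:6,r3:6,r4:9,r5:6
c3: CDB Add1=-4; issue MUL r2<-Mul1 | r0:Add2,r1:-4,r2:Mul1,r3:6,r4:9,r5:6
c4: issue SUB r5<-Add1 | r0:Add2,r1:-4,r2:Mul1,r3:6,r4:9,r5:Add1
c5: CDB Add2=2; issue MUL r4<-Mul2 | r0:2,r1:-4,r2:Mul1,r3:6,r4:Mul2,r5:Add1
c6: issue SUB r5<-Add2 | r0:2,r1:-4,r2:Mul1,r3:6,r4:Mul2,r5:Add2
c7: CDB Mul1=54; stall | r0:2,r1:-4,r2:54,r3:6,r4:Mul2,r5:Add2
c8: stall | r0:2,r1:-4,r2:54,r3:6,r4:Mul2,r5:Add2
c9: CDB Add1=45; issue ADD r5<-Add1 | r0:2,r1:-4,r2:54,r3:6,r4:Mul2,r5:Add1
c10: stall | r0:2,r1:-4,r2:54,r3:6,r4:Mul2,r5:Add1
c11: CDB Add2=-43; issue ADD r1<-Add2 | r0:2,r1:Add2,r2:54,r3:6,r4:Mul2,r5:Add1
c12: issue MUL r0<-Mul1 | r0:Mul1,r1:Add2,r2:54,r3:6,r4:Mul2,r5:Add1
c13: CDB Add1=-41 | r0:Mul1,r1:Add2,r2:54,r3:6,r4:Mul2,r5:-41
c14: CDB Mul2=405 | r0:Mul1,r1:Add2,r2:54,r3:6,r4:405,r5:-41
c15: - | r0:Mul1,r1:Add2,r2:54,r3:6,r4:405,r5:-41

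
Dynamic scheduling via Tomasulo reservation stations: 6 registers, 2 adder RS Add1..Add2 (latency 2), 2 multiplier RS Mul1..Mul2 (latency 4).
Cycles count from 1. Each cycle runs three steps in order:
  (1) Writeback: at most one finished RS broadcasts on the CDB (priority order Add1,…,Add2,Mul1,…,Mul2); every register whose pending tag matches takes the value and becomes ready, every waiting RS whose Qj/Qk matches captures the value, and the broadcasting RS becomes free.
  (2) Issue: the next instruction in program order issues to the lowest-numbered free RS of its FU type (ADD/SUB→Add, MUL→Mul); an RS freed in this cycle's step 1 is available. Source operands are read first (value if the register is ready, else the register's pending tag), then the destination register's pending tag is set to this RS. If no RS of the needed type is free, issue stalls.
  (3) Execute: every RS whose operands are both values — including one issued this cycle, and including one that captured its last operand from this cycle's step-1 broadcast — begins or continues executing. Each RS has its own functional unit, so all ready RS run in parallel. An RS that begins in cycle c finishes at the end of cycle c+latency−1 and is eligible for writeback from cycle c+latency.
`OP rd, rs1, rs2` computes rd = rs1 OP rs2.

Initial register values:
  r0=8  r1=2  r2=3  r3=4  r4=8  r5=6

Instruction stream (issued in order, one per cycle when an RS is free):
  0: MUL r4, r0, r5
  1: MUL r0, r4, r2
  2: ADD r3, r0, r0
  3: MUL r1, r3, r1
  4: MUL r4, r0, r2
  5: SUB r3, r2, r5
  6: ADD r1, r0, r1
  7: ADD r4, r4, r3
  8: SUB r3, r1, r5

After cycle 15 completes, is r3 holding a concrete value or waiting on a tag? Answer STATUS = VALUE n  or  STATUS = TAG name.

STATUS = TAG Add2

cycle 1: issue MUL r4<-Mul1 // r0:8,r1:2,r2:3,r3:4,r4:Mul1,r5:6
cycle 2: issue MUL r0<-Mul2 // r0:Mul2,r1:2,r2:3,r3:4,r4:Mul1,r5:6
cycle 3: issue ADD r3<-Add1 // r0:Mul2,r1:2,r2:3,r3:Add1,r4:Mul1,r5:6
cycle 4: stall // r0:Mul2,r1:2,r2:3,r3:Add1,r4:Mul1,r5:6
cycle 5: CDB Mul1=48; issue MUL r1<-Mul1 // r0:Mul2,r1:Mul1,r2:3,r3:Add1,r4:48,r5:6
cycle 6: stall // r0:Mul2,r1:Mul1,r2:3,r3:Add1,r4:48,r5:6
cycle 7: stall // r0:Mul2,r1:Mul1,r2:3,r3:Add1,r4:48,r5:6
cycle 8: stall // r0:Mul2,r1:Mul1,r2:3,r3:Add1,r4:48,r5:6
cycle 9: CDB Mul2=144; issue MUL r4<-Mul2 // r0:144,r1:Mul1,r2:3,r3:Add1,r4:Mul2,r5:6
cycle 10: issue SUB r3<-Add2 // r0:144,r1:Mul1,r2:3,r3:Add2,r4:Mul2,r5:6
cycle 11: CDB Add1=288; issue ADD r1<-Add1 // r0:144,r1:Add1,r2:3,r3:Add2,r4:Mul2,r5:6
cycle 12: CDB Add2=-3; issue ADD r4<-Add2 // r0:144,r1:Add1,r2:3,r3:-3,r4:Add2,r5:6
cycle 13: CDB Mul2=432; stall // r0:144,r1:Add1,r2:3,r3:-3,r4:Add2,r5:6
cycle 14: stall // r0:144,r1:Add1,r2:3,r3:-3,r4:Add2,r5:6
cycle 15: CDB Add2=429; issue SUB r3<-Add2 // r0:144,r1:Add1,r2:3,r3:Add2,r4:429,r5:6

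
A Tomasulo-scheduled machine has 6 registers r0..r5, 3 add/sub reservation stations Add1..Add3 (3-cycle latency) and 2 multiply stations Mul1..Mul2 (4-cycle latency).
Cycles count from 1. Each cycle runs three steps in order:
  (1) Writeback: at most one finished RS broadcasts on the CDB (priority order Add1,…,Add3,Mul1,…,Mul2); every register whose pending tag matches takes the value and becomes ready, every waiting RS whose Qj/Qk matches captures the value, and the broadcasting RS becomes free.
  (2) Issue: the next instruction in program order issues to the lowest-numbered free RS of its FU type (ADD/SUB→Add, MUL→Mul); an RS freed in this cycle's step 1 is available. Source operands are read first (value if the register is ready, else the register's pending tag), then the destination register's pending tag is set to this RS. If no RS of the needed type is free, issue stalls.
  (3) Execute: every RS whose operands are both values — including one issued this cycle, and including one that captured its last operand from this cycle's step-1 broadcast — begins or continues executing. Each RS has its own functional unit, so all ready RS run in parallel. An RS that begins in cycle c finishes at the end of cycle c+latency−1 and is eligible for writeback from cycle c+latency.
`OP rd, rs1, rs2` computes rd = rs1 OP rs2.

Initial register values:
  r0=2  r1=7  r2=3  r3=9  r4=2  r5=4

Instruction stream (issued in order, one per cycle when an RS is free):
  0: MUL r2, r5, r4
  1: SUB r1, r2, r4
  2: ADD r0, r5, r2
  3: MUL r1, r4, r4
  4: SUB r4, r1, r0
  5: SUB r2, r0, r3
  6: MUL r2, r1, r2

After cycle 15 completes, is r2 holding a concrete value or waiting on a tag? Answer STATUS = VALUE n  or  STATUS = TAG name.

  c1: issue MUL r2<-Mul1  regs: r0:2,r1:7,r2:Mul1,r3:9,r4:2,r5:4
  c2: issue SUB r1<-Add1  regs: r0:2,r1:Add1,r2:Mul1,r3:9,r4:2,r5:4
  c3: issue ADD r0<-Add2  regs: r0:Add2,r1:Add1,r2:Mul1,r3:9,r4:2,r5:4
  c4: issue MUL r1<-Mul2  regs: r0:Add2,r1:Mul2,r2:Mul1,r3:9,r4:2,r5:4
  c5: CDB Mul1=8; issue SUB r4<-Add3  regs: r0:Add2,r1:Mul2,r2:8,r3:9,r4:Add3,r5:4
  c6: stall  regs: r0:Add2,r1:Mul2,r2:8,r3:9,r4:Add3,r5:4
  c7: stall  regs: r0:Add2,r1:Mul2,r2:8,r3:9,r4:Add3,r5:4
  c8: CDB Add1=6; issue SUB r2<-Add1  regs: r0:Add2,r1:Mul2,r2:Add1,r3:9,r4:Add3,r5:4
  c9: CDB Add2=12; issue MUL r2<-Mul1  regs: r0:12,r1:Mul2,r2:Mul1,r3:9,r4:Add3,r5:4
  c10: CDB Mul2=4  regs: r0:12,r1:4,r2:Mul1,r3:9,r4:Add3,r5:4
  c11: -  regs: r0:12,r1:4,r2:Mul1,r3:9,r4:Add3,r5:4
  c12: CDB Add1=3  regs: r0:12,r1:4,r2:Mul1,r3:9,r4:Add3,r5:4
  c13: CDB Add3=-8  regs: r0:12,r1:4,r2:Mul1,r3:9,r4:-8,r5:4
  c14: -  regs: r0:12,r1:4,r2:Mul1,r3:9,r4:-8,r5:4
  c15: -  regs: r0:12,r1:4,r2:Mul1,r3:9,r4:-8,r5:4

STATUS = TAG Mul1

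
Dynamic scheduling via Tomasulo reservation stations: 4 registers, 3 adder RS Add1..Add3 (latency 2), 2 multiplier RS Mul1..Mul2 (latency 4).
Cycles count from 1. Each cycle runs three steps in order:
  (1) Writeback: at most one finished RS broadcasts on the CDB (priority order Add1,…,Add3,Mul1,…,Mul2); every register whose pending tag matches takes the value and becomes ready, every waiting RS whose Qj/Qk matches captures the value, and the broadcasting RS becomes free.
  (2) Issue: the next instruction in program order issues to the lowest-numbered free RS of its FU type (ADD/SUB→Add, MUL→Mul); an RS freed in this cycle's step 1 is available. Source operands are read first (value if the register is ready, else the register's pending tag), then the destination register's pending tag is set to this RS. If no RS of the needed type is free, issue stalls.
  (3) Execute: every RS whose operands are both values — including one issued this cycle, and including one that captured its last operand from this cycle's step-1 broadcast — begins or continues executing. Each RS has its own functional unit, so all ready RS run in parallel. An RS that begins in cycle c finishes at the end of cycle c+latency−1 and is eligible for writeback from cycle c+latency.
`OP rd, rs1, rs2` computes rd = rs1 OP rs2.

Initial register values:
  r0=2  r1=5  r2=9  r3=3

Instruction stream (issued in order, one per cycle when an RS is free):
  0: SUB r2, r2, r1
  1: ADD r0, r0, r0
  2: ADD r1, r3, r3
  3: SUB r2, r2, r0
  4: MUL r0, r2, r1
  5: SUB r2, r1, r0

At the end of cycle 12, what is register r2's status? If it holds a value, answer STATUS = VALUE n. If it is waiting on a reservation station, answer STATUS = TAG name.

cycle 1: issue SUB r2<-Add1 // r0:2,r1:5,r2:Add1,r3:3
cycle 2: issue ADD r0<-Add2 // r0:Add2,r1:5,r2:Add1,r3:3
cycle 3: CDB Add1=4; issue ADD r1<-Add1 // r0:Add2,r1:Add1,r2:4,r3:3
cycle 4: CDB Add2=4; issue SUB r2<-Add2 // r0:4,r1:Add1,r2:Add2,r3:3
cycle 5: CDB Add1=6; issue MUL r0<-Mul1 // r0:Mul1,r1:6,r2:Add2,r3:3
cycle 6: CDB Add2=0; issue SUB r2<-Add1 // r0:Mul1,r1:6,r2:Add1,r3:3
cycle 7: - // r0:Mul1,r1:6,r2:Add1,r3:3
cycle 8: - // r0:Mul1,r1:6,r2:Add1,r3:3
cycle 9: - // r0:Mul1,r1:6,r2:Add1,r3:3
cycle 10: CDB Mul1=0 // r0:0,r1:6,r2:Add1,r3:3
cycle 11: - // r0:0,r1:6,r2:Add1,r3:3
cycle 12: CDB Add1=6 // r0:0,r1:6,r2:6,r3:3

STATUS = VALUE 6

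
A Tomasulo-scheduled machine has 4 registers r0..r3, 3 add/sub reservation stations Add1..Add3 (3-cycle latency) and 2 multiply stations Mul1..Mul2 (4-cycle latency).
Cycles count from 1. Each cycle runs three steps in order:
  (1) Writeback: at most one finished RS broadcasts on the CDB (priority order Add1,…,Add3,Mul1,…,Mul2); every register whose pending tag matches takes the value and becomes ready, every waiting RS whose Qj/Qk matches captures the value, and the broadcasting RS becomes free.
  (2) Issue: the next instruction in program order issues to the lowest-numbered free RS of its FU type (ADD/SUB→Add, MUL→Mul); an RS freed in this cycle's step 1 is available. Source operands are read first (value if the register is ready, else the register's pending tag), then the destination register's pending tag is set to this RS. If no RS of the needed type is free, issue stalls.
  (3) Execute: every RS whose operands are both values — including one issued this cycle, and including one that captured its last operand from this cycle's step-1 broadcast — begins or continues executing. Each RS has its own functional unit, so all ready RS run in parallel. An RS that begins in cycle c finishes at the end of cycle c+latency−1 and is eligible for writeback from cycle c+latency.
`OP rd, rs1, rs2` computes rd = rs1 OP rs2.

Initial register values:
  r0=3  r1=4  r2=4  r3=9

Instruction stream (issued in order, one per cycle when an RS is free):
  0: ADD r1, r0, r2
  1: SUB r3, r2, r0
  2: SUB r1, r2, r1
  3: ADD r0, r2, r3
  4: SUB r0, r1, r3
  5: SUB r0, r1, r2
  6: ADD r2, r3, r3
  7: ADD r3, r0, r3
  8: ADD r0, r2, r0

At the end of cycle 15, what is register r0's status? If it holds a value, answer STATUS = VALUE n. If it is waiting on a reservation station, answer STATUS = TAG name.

STATUS = VALUE -5

c1: issue ADD r1<-Add1 | r0:3,r1:Add1,r2:4,r3:9
c2: issue SUB r3<-Add2 | r0:3,r1:Add1,r2:4,r3:Add2
c3: issue SUB r1<-Add3 | r0:3,r1:Add3,r2:4,r3:Add2
c4: CDB Add1=7; issue ADD r0<-Add1 | r0:Add1,r1:Add3,r2:4,r3:Add2
c5: CDB Add2=1; issue SUB r0<-Add2 | r0:Add2,r1:Add3,r2:4,r3:1
c6: stall | r0:Add2,r1:Add3,r2:4,r3:1
c7: CDB Add3=-3; issue SUB r0<-Add3 | r0:Add3,r1:-3,r2:4,r3:1
c8: CDB Add1=5; issue ADD r2<-Add1 | r0:Add3,r1:-3,r2:Add1,r3:1
c9: stall | r0:Add3,r1:-3,r2:Add1,r3:1
c10: CDB Add2=-4; issue ADD r3<-Add2 | r0:Add3,r1:-3,r2:Add1,r3:Add2
c11: CDB Add1=2; issue ADD r0<-Add1 | r0:Add1,r1:-3,r2:2,r3:Add2
c12: CDB Add3=-7 | r0:Add1,r1:-3,r2:2,r3:Add2
c13: - | r0:Add1,r1:-3,r2:2,r3:Add2
c14: - | r0:Add1,r1:-3,r2:2,r3:Add2
c15: CDB Add1=-5 | r0:-5,r1:-3,r2:2,r3:Add2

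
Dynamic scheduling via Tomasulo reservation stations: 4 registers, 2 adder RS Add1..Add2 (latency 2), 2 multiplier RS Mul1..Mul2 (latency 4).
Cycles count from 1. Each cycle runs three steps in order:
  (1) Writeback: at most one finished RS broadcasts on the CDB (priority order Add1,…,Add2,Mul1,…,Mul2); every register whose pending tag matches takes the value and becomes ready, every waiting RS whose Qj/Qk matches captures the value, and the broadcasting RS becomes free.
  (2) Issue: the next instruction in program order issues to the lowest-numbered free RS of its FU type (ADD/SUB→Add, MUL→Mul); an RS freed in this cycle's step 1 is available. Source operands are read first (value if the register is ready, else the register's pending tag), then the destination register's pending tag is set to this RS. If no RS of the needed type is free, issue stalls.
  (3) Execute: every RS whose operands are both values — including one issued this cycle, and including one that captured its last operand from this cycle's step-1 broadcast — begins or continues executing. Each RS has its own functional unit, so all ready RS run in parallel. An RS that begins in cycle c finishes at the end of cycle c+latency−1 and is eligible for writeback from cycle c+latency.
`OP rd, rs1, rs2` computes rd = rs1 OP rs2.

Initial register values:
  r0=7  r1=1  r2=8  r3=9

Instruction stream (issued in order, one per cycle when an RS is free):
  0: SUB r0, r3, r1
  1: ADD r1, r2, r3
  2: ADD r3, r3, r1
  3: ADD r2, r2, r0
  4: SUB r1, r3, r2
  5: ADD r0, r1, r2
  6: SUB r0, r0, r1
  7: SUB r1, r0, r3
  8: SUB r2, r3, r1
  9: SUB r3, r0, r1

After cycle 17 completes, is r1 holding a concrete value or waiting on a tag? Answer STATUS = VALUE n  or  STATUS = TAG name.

STATUS = VALUE -10

c1: issue SUB r0<-Add1 | r0:Add1,r1:1,r2:8,r3:9
c2: issue ADD r1<-Add2 | r0:Add1,r1:Add2,r2:8,r3:9
c3: CDB Add1=8; issue ADD r3<-Add1 | r0:8,r1:Add2,r2:8,r3:Add1
c4: CDB Add2=17; issue ADD r2<-Add2 | r0:8,r1:17,r2:Add2,r3:Add1
c5: stall | r0:8,r1:17,r2:Add2,r3:Add1
c6: CDB Add1=26; issue SUB r1<-Add1 | r0:8,r1:Add1,r2:Add2,r3:26
c7: CDB Add2=16; issue ADD r0<-Add2 | r0:Add2,r1:Add1,r2:16,r3:26
c8: stall | r0:Add2,r1:Add1,r2:16,r3:26
c9: CDB Add1=10; issue SUB r0<-Add1 | r0:Add1,r1:10,r2:16,r3:26
c10: stall | r0:Add1,r1:10,r2:16,r3:26
c11: CDB Add2=26; issue SUB r1<-Add2 | r0:Add1,r1:Add2,r2:16,r3:26
c12: stall | r0:Add1,r1:Add2,r2:16,r3:26
c13: CDB Add1=16; issue SUB r2<-Add1 | r0:16,r1:Add2,r2:Add1,r3:26
c14: stall | r0:16,r1:Add2,r2:Add1,r3:26
c15: CDB Add2=-10; issue SUB r3<-Add2 | r0:16,r1:-10,r2:Add1,r3:Add2
c16: - | r0:16,r1:-10,r2:Add1,r3:Add2
c17: CDB Add1=36 | r0:16,r1:-10,r2:36,r3:Add2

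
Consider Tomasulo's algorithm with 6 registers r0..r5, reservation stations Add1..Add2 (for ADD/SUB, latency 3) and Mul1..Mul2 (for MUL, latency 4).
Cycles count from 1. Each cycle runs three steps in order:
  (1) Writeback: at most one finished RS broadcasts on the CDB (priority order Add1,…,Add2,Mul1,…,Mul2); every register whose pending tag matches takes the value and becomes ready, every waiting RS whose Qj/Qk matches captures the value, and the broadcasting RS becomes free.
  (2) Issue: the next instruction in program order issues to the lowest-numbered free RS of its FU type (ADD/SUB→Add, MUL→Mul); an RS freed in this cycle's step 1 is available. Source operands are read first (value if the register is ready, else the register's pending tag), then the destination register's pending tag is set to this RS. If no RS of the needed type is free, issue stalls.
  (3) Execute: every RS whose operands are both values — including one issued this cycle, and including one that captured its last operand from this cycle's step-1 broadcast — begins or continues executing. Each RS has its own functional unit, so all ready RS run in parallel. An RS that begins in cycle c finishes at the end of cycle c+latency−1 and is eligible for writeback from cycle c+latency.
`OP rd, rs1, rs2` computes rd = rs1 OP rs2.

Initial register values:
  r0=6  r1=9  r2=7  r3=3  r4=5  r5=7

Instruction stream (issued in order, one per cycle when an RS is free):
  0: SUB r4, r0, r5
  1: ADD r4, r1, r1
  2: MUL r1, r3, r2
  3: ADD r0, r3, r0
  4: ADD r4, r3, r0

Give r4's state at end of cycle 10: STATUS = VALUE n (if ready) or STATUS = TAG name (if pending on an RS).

cycle 1: issue SUB r4<-Add1 // r0:6,r1:9,r2:7,r3:3,r4:Add1,r5:7
cycle 2: issue ADD r4<-Add2 // r0:6,r1:9,r2:7,r3:3,r4:Add2,r5:7
cycle 3: issue MUL r1<-Mul1 // r0:6,r1:Mul1,r2:7,r3:3,r4:Add2,r5:7
cycle 4: CDB Add1=-1; issue ADD r0<-Add1 // r0:Add1,r1:Mul1,r2:7,r3:3,r4:Add2,r5:7
cycle 5: CDB Add2=18; issue ADD r4<-Add2 // r0:Add1,r1:Mul1,r2:7,r3:3,r4:Add2,r5:7
cycle 6: - // r0:Add1,r1:Mul1,r2:7,r3:3,r4:Add2,r5:7
cycle 7: CDB Add1=9 // r0:9,r1:Mul1,r2:7,r3:3,r4:Add2,r5:7
cycle 8: CDB Mul1=21 // r0:9,r1:21,r2:7,r3:3,r4:Add2,r5:7
cycle 9: - // r0:9,r1:21,r2:7,r3:3,r4:Add2,r5:7
cycle 10: CDB Add2=12 // r0:9,r1:21,r2:7,r3:3,r4:12,r5:7

STATUS = VALUE 12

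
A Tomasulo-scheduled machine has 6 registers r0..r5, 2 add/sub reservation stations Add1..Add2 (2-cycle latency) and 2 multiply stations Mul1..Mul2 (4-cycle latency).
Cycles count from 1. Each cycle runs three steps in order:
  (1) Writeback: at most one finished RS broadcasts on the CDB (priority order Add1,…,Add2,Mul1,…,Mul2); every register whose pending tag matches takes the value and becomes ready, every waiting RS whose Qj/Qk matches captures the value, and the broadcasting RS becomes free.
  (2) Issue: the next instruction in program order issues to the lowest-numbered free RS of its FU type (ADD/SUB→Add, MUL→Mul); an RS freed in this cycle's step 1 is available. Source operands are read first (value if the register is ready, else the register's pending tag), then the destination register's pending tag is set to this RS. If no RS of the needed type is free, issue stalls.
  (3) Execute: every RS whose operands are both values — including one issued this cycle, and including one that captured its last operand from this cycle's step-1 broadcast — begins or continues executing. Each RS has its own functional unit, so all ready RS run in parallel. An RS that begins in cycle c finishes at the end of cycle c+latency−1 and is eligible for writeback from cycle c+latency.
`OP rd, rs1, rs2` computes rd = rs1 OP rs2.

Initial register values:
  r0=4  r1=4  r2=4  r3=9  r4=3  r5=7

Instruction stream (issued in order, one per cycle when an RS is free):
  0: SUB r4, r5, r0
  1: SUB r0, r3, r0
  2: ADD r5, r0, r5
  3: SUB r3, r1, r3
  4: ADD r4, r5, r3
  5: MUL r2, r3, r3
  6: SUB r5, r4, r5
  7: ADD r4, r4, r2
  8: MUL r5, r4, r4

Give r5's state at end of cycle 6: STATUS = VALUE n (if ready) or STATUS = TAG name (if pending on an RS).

STATUS = VALUE 12

c1: issue SUB r4<-Add1 | r0:4,r1:4,r2:4,r3:9,r4:Add1,r5:7
c2: issue SUB r0<-Add2 | r0:Add2,r1:4,r2:4,r3:9,r4:Add1,r5:7
c3: CDB Add1=3; issue ADD r5<-Add1 | r0:Add2,r1:4,r2:4,r3:9,r4:3,r5:Add1
c4: CDB Add2=5; issue SUB r3<-Add2 | r0:5,r1:4,r2:4,r3:Add2,r4:3,r5:Add1
c5: stall | r0:5,r1:4,r2:4,r3:Add2,r4:3,r5:Add1
c6: CDB Add1=12; issue ADD r4<-Add1 | r0:5,r1:4,r2:4,r3:Add2,r4:Add1,r5:12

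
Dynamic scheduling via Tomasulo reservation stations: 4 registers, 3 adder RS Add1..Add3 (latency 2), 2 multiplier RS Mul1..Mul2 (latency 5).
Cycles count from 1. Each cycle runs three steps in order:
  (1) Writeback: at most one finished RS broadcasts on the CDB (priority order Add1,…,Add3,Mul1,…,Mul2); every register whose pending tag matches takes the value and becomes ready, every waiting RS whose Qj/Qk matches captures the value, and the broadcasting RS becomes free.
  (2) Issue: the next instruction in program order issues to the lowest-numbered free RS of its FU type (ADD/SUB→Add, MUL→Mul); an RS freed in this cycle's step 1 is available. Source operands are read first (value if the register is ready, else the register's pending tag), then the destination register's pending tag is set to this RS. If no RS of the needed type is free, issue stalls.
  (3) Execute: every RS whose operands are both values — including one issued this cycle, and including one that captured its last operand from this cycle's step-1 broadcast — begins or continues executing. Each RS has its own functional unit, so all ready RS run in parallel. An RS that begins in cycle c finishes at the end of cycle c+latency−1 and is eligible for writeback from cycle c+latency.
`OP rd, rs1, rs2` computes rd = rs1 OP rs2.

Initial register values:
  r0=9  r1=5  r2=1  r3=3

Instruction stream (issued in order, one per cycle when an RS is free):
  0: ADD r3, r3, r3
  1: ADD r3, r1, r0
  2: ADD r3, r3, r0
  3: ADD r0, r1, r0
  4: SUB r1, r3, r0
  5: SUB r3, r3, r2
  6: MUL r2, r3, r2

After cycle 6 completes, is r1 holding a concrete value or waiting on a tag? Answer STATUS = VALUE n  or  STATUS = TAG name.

  c1: issue ADD r3<-Add1  regs: r0:9,r1:5,r2:1,r3:Add1
  c2: issue ADD r3<-Add2  regs: r0:9,r1:5,r2:1,r3:Add2
  c3: CDB Add1=6; issue ADD r3<-Add1  regs: r0:9,r1:5,r2:1,r3:Add1
  c4: CDB Add2=14; issue ADD r0<-Add2  regs: r0:Add2,r1:5,r2:1,r3:Add1
  c5: issue SUB r1<-Add3  regs: r0:Add2,r1:Add3,r2:1,r3:Add1
  c6: CDB Add1=23; issue SUB r3<-Add1  regs: r0:Add2,r1:Add3,r2:1,r3:Add1

STATUS = TAG Add3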